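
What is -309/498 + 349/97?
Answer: 47943/16102 ≈ 2.9775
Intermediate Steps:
-309/498 + 349/97 = -309*1/498 + 349*(1/97) = -103/166 + 349/97 = 47943/16102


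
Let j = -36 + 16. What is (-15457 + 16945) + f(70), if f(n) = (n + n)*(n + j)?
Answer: 8488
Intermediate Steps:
j = -20
f(n) = 2*n*(-20 + n) (f(n) = (n + n)*(n - 20) = (2*n)*(-20 + n) = 2*n*(-20 + n))
(-15457 + 16945) + f(70) = (-15457 + 16945) + 2*70*(-20 + 70) = 1488 + 2*70*50 = 1488 + 7000 = 8488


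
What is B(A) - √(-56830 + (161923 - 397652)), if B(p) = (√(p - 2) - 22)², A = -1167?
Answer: (22 - I*√1169)² - I*√292559 ≈ -685.0 - 2045.3*I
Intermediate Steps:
B(p) = (-22 + √(-2 + p))² (B(p) = (√(-2 + p) - 22)² = (-22 + √(-2 + p))²)
B(A) - √(-56830 + (161923 - 397652)) = (-22 + √(-2 - 1167))² - √(-56830 + (161923 - 397652)) = (-22 + √(-1169))² - √(-56830 - 235729) = (-22 + I*√1169)² - √(-292559) = (-22 + I*√1169)² - I*√292559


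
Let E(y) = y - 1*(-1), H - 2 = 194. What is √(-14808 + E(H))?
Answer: I*√14611 ≈ 120.88*I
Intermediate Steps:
H = 196 (H = 2 + 194 = 196)
E(y) = 1 + y (E(y) = y + 1 = 1 + y)
√(-14808 + E(H)) = √(-14808 + (1 + 196)) = √(-14808 + 197) = √(-14611) = I*√14611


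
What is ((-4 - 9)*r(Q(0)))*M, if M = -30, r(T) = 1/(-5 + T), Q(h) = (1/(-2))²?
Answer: -1560/19 ≈ -82.105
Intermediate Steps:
Q(h) = ¼ (Q(h) = (-½)² = ¼)
((-4 - 9)*r(Q(0)))*M = ((-4 - 9)/(-5 + ¼))*(-30) = -13/(-19/4)*(-30) = -13*(-4/19)*(-30) = (52/19)*(-30) = -1560/19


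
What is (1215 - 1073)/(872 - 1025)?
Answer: -142/153 ≈ -0.92810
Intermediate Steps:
(1215 - 1073)/(872 - 1025) = 142/(-153) = 142*(-1/153) = -142/153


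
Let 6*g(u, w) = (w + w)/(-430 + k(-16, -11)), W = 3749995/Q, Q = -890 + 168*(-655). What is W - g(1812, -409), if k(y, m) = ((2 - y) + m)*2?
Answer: -472536413/13844064 ≈ -34.133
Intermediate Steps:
Q = -110930 (Q = -890 - 110040 = -110930)
k(y, m) = 4 - 2*y + 2*m (k(y, m) = (2 + m - y)*2 = 4 - 2*y + 2*m)
W = -749999/22186 (W = 3749995/(-110930) = 3749995*(-1/110930) = -749999/22186 ≈ -33.805)
g(u, w) = -w/1248 (g(u, w) = ((w + w)/(-430 + (4 - 2*(-16) + 2*(-11))))/6 = ((2*w)/(-430 + (4 + 32 - 22)))/6 = ((2*w)/(-430 + 14))/6 = ((2*w)/(-416))/6 = ((2*w)*(-1/416))/6 = (-w/208)/6 = -w/1248)
W - g(1812, -409) = -749999/22186 - (-1)*(-409)/1248 = -749999/22186 - 1*409/1248 = -749999/22186 - 409/1248 = -472536413/13844064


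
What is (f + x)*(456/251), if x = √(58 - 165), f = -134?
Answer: -61104/251 + 456*I*√107/251 ≈ -243.44 + 18.792*I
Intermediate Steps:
x = I*√107 (x = √(-107) = I*√107 ≈ 10.344*I)
(f + x)*(456/251) = (-134 + I*√107)*(456/251) = -61104/251 + 456*I*√107/251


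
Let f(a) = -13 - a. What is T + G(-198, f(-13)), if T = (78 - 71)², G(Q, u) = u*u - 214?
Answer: -165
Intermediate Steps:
G(Q, u) = -214 + u² (G(Q, u) = u² - 214 = -214 + u²)
T = 49 (T = 7² = 49)
T + G(-198, f(-13)) = 49 + (-214 + (-13 - 1*(-13))²) = 49 + (-214 + (-13 + 13)²) = 49 + (-214 + 0²) = 49 + (-214 + 0) = 49 - 214 = -165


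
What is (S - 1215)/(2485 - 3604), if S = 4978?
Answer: -3763/1119 ≈ -3.3628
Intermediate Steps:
(S - 1215)/(2485 - 3604) = (4978 - 1215)/(2485 - 3604) = 3763/(-1119) = 3763*(-1/1119) = -3763/1119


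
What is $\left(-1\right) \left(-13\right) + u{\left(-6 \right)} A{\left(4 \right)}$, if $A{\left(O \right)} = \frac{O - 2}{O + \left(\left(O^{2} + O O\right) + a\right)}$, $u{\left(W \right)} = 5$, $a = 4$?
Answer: $\frac{53}{4} \approx 13.25$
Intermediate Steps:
$A{\left(O \right)} = \frac{-2 + O}{4 + O + 2 O^{2}}$ ($A{\left(O \right)} = \frac{O - 2}{O + \left(\left(O^{2} + O O\right) + 4\right)} = \frac{-2 + O}{O + \left(\left(O^{2} + O^{2}\right) + 4\right)} = \frac{-2 + O}{O + \left(2 O^{2} + 4\right)} = \frac{-2 + O}{O + \left(4 + 2 O^{2}\right)} = \frac{-2 + O}{4 + O + 2 O^{2}}$)
$\left(-1\right) \left(-13\right) + u{\left(-6 \right)} A{\left(4 \right)} = \left(-1\right) \left(-13\right) + 5 \frac{-2 + 4}{4 + 4 + 2 \cdot 4^{2}} = 13 + 5 \frac{1}{4 + 4 + 2 \cdot 16} \cdot 2 = 13 + 5 \frac{1}{4 + 4 + 32} \cdot 2 = 13 + 5 \cdot \frac{1}{40} \cdot 2 = 13 + 5 \cdot \frac{1}{20} = 13 + \frac{1}{4} = \frac{53}{4}$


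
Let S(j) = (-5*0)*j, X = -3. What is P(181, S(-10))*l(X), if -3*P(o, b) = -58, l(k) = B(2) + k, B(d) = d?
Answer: -58/3 ≈ -19.333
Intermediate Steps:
l(k) = 2 + k
S(j) = 0 (S(j) = 0*j = 0)
P(o, b) = 58/3 (P(o, b) = -⅓*(-58) = 58/3)
P(181, S(-10))*l(X) = 58*(2 - 3)/3 = (58/3)*(-1) = -58/3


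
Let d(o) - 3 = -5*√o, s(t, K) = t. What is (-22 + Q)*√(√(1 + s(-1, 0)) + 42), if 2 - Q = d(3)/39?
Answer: √42*(-783 + 5*√3)/39 ≈ -128.67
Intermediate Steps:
d(o) = 3 - 5*√o
Q = 25/13 + 5*√3/39 (Q = 2 - (3 - 5*√3)/39 = 2 - (1/13 - 5*√3/39) = 2 + (-1/13 + 5*√3/39) = 25/13 + 5*√3/39 ≈ 2.1451)
(-22 + Q)*√(√(1 + s(-1, 0)) + 42) = (-22 + (25/13 + 5*√3/39))*√(√(1 - 1) + 42) = (-261/13 + 5*√3/39)*√(√0 + 42) = (-261/13 + 5*√3/39)*√(0 + 42) = (-261/13 + 5*√3/39)*√42 = √42*(-261/13 + 5*√3/39)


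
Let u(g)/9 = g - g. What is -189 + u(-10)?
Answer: -189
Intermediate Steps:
u(g) = 0 (u(g) = 9*(g - g) = 9*0 = 0)
-189 + u(-10) = -189 + 0 = -189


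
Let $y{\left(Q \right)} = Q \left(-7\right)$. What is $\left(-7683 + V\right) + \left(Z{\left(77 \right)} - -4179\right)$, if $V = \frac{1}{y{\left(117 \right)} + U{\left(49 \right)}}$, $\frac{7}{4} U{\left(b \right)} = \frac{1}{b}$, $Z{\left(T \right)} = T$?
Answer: $- \frac{962689194}{280913} \approx -3427.0$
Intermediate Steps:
$y{\left(Q \right)} = - 7 Q$
$U{\left(b \right)} = \frac{4}{7 b}$
$V = - \frac{343}{280913}$ ($V = \frac{1}{\left(-7\right) 117 + \frac{4}{7 \cdot 49}} = \frac{1}{-819 + \frac{4}{7} \cdot \frac{1}{49}} = \frac{1}{-819 + \frac{4}{343}} = \frac{1}{- \frac{280913}{343}} = - \frac{343}{280913} \approx -0.001221$)
$\left(-7683 + V\right) + \left(Z{\left(77 \right)} - -4179\right) = \left(-7683 - \frac{343}{280913}\right) + \left(77 - -4179\right) = - \frac{2158254922}{280913} + \left(77 + 4179\right) = - \frac{2158254922}{280913} + 4256 = - \frac{962689194}{280913}$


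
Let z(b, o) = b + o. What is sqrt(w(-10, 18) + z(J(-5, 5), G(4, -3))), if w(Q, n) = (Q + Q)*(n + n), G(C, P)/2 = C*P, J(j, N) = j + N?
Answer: 2*I*sqrt(186) ≈ 27.276*I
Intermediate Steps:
J(j, N) = N + j
G(C, P) = 2*C*P (G(C, P) = 2*(C*P) = 2*C*P)
w(Q, n) = 4*Q*n (w(Q, n) = (2*Q)*(2*n) = 4*Q*n)
sqrt(w(-10, 18) + z(J(-5, 5), G(4, -3))) = sqrt(4*(-10)*18 + ((5 - 5) + 2*4*(-3))) = sqrt(-720 + (0 - 24)) = sqrt(-720 - 24) = sqrt(-744) = 2*I*sqrt(186)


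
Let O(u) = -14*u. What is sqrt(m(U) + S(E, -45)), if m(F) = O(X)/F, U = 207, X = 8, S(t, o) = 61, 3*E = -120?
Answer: sqrt(287845)/69 ≈ 7.7755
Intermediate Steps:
E = -40 (E = (1/3)*(-120) = -40)
m(F) = -112/F (m(F) = (-14*8)/F = -112/F)
sqrt(m(U) + S(E, -45)) = sqrt(-112/207 + 61) = sqrt(12515/207) = sqrt(287845)/69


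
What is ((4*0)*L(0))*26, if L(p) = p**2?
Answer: 0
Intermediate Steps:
((4*0)*L(0))*26 = ((4*0)*0**2)*26 = (0*0)*26 = 0*26 = 0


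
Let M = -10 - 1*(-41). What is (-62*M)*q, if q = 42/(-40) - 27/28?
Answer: 135501/35 ≈ 3871.5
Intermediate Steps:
q = -141/70 (q = 42*(-1/40) - 27*1/28 = -21/20 - 27/28 = -141/70 ≈ -2.0143)
M = 31 (M = -10 + 41 = 31)
(-62*M)*q = -62*31*(-141/70) = -1922*(-141/70) = 135501/35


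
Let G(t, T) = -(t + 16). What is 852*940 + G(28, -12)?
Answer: 800836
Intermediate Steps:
G(t, T) = -16 - t (G(t, T) = -(16 + t) = -16 - t)
852*940 + G(28, -12) = 852*940 + (-16 - 1*28) = 800880 + (-16 - 28) = 800880 - 44 = 800836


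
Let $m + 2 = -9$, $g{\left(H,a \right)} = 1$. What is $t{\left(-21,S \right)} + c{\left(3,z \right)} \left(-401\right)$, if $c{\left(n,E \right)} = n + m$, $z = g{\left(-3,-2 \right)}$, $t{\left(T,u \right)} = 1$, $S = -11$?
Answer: $3209$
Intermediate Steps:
$z = 1$
$m = -11$ ($m = -2 - 9 = -11$)
$c{\left(n,E \right)} = -11 + n$ ($c{\left(n,E \right)} = n - 11 = -11 + n$)
$t{\left(-21,S \right)} + c{\left(3,z \right)} \left(-401\right) = 1 + \left(-11 + 3\right) \left(-401\right) = 1 - -3208 = 1 + 3208 = 3209$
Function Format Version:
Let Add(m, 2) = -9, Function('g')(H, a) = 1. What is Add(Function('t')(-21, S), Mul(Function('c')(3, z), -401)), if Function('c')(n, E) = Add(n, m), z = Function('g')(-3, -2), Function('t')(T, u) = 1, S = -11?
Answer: 3209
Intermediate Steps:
z = 1
m = -11 (m = Add(-2, -9) = -11)
Function('c')(n, E) = Add(-11, n) (Function('c')(n, E) = Add(n, -11) = Add(-11, n))
Add(Function('t')(-21, S), Mul(Function('c')(3, z), -401)) = Add(1, Mul(Add(-11, 3), -401)) = Add(1, Mul(-8, -401)) = Add(1, 3208) = 3209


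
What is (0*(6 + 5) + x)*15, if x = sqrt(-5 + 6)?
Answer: 15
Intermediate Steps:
x = 1 (x = sqrt(1) = 1)
(0*(6 + 5) + x)*15 = (0*(6 + 5) + 1)*15 = (0*11 + 1)*15 = (0 + 1)*15 = 1*15 = 15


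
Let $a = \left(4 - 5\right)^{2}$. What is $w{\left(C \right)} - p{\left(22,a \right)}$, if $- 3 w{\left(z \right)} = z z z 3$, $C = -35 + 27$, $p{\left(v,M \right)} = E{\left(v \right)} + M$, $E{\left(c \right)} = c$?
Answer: $489$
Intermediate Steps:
$a = 1$ ($a = \left(-1\right)^{2} = 1$)
$p{\left(v,M \right)} = M + v$ ($p{\left(v,M \right)} = v + M = M + v$)
$C = -8$
$w{\left(z \right)} = - z^{3}$ ($w{\left(z \right)} = - \frac{z z z 3}{3} = - \frac{z^{2} \cdot 3 z}{3} = - \frac{3 z^{3}}{3} = - z^{3}$)
$w{\left(C \right)} - p{\left(22,a \right)} = - \left(-8\right)^{3} - \left(1 + 22\right) = \left(-1\right) \left(-512\right) - 23 = 512 - 23 = 489$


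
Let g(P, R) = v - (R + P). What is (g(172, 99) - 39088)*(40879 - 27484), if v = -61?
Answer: -528030900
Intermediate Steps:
g(P, R) = -61 - P - R (g(P, R) = -61 - (R + P) = -61 - (P + R) = -61 + (-P - R) = -61 - P - R)
(g(172, 99) - 39088)*(40879 - 27484) = ((-61 - 1*172 - 1*99) - 39088)*(40879 - 27484) = ((-61 - 172 - 99) - 39088)*13395 = (-332 - 39088)*13395 = -39420*13395 = -528030900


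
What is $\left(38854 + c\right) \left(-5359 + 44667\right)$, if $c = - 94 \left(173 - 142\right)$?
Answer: $1412729520$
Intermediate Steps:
$c = -2914$ ($c = - 94 \left(173 - 142\right) = \left(-94\right) 31 = -2914$)
$\left(38854 + c\right) \left(-5359 + 44667\right) = \left(38854 - 2914\right) \left(-5359 + 44667\right) = 35940 \cdot 39308 = 1412729520$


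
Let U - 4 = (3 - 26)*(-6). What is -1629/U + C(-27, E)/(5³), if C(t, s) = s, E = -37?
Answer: -208879/17750 ≈ -11.768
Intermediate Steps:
U = 142 (U = 4 + (3 - 26)*(-6) = 4 - 23*(-6) = 4 + 138 = 142)
-1629/U + C(-27, E)/(5³) = -1629/142 - 37/(5³) = -1629*1/142 - 37/125 = -1629/142 - 37*1/125 = -1629/142 - 37/125 = -208879/17750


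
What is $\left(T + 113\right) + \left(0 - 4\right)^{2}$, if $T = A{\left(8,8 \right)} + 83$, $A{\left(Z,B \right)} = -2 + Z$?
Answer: $218$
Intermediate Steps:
$T = 89$ ($T = \left(-2 + 8\right) + 83 = 6 + 83 = 89$)
$\left(T + 113\right) + \left(0 - 4\right)^{2} = \left(89 + 113\right) + \left(0 - 4\right)^{2} = 202 + \left(-4\right)^{2} = 202 + 16 = 218$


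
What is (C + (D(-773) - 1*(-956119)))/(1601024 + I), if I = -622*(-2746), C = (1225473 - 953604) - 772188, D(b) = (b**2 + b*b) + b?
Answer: 1650085/3309036 ≈ 0.49866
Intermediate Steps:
D(b) = b + 2*b**2 (D(b) = (b**2 + b**2) + b = 2*b**2 + b = b + 2*b**2)
C = -500319 (C = 271869 - 772188 = -500319)
I = 1708012
(C + (D(-773) - 1*(-956119)))/(1601024 + I) = (-500319 + (-773*(1 + 2*(-773)) - 1*(-956119)))/(1601024 + 1708012) = (-500319 + (-773*(1 - 1546) + 956119))/3309036 = (-500319 + (-773*(-1545) + 956119))*(1/3309036) = (-500319 + (1194285 + 956119))*(1/3309036) = (-500319 + 2150404)*(1/3309036) = 1650085*(1/3309036) = 1650085/3309036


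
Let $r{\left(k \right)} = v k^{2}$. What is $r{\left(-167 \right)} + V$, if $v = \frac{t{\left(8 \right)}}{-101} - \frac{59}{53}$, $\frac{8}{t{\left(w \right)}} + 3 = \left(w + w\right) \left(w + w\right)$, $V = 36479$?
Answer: $\frac{7345803672}{1354309} \approx 5424.0$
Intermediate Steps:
$t{\left(w \right)} = \frac{8}{-3 + 4 w^{2}}$ ($t{\left(w \right)} = \frac{8}{-3 + \left(w + w\right) \left(w + w\right)} = \frac{8}{-3 + 2 w 2 w} = \frac{8}{-3 + 4 w^{2}}$)
$v = - \frac{1508051}{1354309}$ ($v = \frac{8 \frac{1}{-3 + 4 \cdot 8^{2}}}{-101} - \frac{59}{53} = \frac{8}{-3 + 4 \cdot 64} \left(- \frac{1}{101}\right) - \frac{59}{53} = \frac{8}{-3 + 256} \left(- \frac{1}{101}\right) - \frac{59}{53} = \frac{8}{253} \left(- \frac{1}{101}\right) - \frac{59}{53} = - \frac{8}{25553} - \frac{59}{53} = - \frac{1508051}{1354309} \approx -1.1135$)
$r{\left(k \right)} = - \frac{1508051 k^{2}}{1354309}$
$r{\left(-167 \right)} + V = - \frac{1508051 \left(-167\right)^{2}}{1354309} + 36479 = \left(- \frac{1508051}{1354309}\right) 27889 + 36479 = - \frac{42058034339}{1354309} + 36479 = \frac{7345803672}{1354309}$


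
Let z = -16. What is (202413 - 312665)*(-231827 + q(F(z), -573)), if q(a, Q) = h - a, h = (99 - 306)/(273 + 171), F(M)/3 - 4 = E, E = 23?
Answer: 946029772039/37 ≈ 2.5568e+10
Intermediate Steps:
F(M) = 81 (F(M) = 12 + 3*23 = 12 + 69 = 81)
h = -69/148 (h = -207/444 = -207*1/444 = -69/148 ≈ -0.46622)
q(a, Q) = -69/148 - a
(202413 - 312665)*(-231827 + q(F(z), -573)) = (202413 - 312665)*(-231827 + (-69/148 - 1*81)) = -110252*(-231827 + (-69/148 - 81)) = -110252*(-231827 - 12057/148) = -110252*(-34322453/148) = 946029772039/37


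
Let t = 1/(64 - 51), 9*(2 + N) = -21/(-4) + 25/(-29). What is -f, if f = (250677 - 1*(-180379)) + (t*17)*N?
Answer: -5850265189/13572 ≈ -4.3105e+5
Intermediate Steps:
N = -1579/1044 (N = -2 + (-21/(-4) + 25/(-29))/9 = -2 + (-21*(-¼) + 25*(-1/29))/9 = -2 + (21/4 - 25/29)/9 = -2 + (⅑)*(509/116) = -2 + 509/1044 = -1579/1044 ≈ -1.5125)
t = 1/13 ≈ 0.076923
f = 5850265189/13572 (f = (250677 - 1*(-180379)) + ((1/13)*17)*(-1579/1044) = (250677 + 180379) + (17/13)*(-1579/1044) = 431056 - 26843/13572 = 5850265189/13572 ≈ 4.3105e+5)
-f = -1*5850265189/13572 = -5850265189/13572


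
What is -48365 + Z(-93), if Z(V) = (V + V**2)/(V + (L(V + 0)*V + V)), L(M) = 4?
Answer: -145141/3 ≈ -48380.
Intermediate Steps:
Z(V) = (V + V**2)/(6*V) (Z(V) = (V + V**2)/(V + (4*V + V)) = (V + V**2)/(V + 5*V) = (V + V**2)/((6*V)) = (V + V**2)*(1/(6*V)) = (V + V**2)/(6*V))
-48365 + Z(-93) = -48365 + (1/6 + (1/6)*(-93)) = -48365 + (1/6 - 31/2) = -48365 - 46/3 = -145141/3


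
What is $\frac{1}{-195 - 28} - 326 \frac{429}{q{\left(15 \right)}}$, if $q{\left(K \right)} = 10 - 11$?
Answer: $\frac{31187441}{223} \approx 1.3985 \cdot 10^{5}$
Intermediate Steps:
$q{\left(K \right)} = -1$ ($q{\left(K \right)} = 10 - 11 = -1$)
$\frac{1}{-195 - 28} - 326 \frac{429}{q{\left(15 \right)}} = \frac{1}{-195 - 28} - 326 \frac{429}{-1} = \frac{1}{-223} - 326 \cdot 429 \left(-1\right) = - \frac{1}{223} - -139854 = - \frac{1}{223} + 139854 = \frac{31187441}{223}$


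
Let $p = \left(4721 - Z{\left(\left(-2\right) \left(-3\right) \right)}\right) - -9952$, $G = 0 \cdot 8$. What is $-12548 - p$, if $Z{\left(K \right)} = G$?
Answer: $-27221$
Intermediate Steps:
$G = 0$
$Z{\left(K \right)} = 0$
$p = 14673$ ($p = \left(4721 - 0\right) - -9952 = \left(4721 + 0\right) + 9952 = 4721 + 9952 = 14673$)
$-12548 - p = -12548 - 14673 = -27221$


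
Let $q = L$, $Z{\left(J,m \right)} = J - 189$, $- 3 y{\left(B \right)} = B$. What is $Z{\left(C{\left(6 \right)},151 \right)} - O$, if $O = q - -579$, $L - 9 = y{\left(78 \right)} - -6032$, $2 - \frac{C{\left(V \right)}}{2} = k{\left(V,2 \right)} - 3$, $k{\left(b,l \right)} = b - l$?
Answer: $-6781$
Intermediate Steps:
$y{\left(B \right)} = - \frac{B}{3}$
$C{\left(V \right)} = 14 - 2 V$ ($C{\left(V \right)} = 4 - 2 \left(\left(V - 2\right) - 3\right) = 4 - 2 \left(\left(-2 + V\right) - 3\right) = 4 - 2 \left(-5 + V\right) = 4 - \left(-10 + 2 V\right) = 14 - 2 V$)
$L = 6015$ ($L = 9 - -6006 = 9 + \left(-26 + 6032\right) = 9 + 6006 = 6015$)
$Z{\left(J,m \right)} = -189 + J$
$q = 6015$
$O = 6594$ ($O = 6015 - -579 = 6015 + 579 = 6594$)
$Z{\left(C{\left(6 \right)},151 \right)} - O = \left(-189 + \left(14 - 12\right)\right) - 6594 = \left(-189 + 2\right) - 6594 = -187 - 6594 = -6781$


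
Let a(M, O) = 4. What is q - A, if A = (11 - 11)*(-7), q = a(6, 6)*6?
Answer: 24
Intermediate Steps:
q = 24 (q = 4*6 = 24)
A = 0 (A = 0*(-7) = 0)
q - A = 24 - 1*0 = 24 + 0 = 24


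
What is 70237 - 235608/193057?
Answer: 13559508901/193057 ≈ 70236.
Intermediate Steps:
70237 - 235608/193057 = 13559508901/193057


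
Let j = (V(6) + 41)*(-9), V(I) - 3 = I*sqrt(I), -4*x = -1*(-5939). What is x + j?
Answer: -7523/4 - 54*sqrt(6) ≈ -2013.0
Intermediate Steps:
x = -5939/4 (x = -(-1)*(-5939)/4 = -1/4*5939 = -5939/4 ≈ -1484.8)
V(I) = 3 + I**(3/2) (V(I) = 3 + I*sqrt(I) = 3 + I**(3/2))
j = -396 - 54*sqrt(6) (j = ((3 + 6**(3/2)) + 41)*(-9) = ((3 + 6*sqrt(6)) + 41)*(-9) = (44 + 6*sqrt(6))*(-9) = -396 - 54*sqrt(6) ≈ -528.27)
x + j = -5939/4 + (-396 - 54*sqrt(6)) = -7523/4 - 54*sqrt(6)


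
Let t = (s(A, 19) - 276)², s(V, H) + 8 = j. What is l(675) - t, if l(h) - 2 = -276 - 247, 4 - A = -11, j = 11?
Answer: -75050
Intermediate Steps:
A = 15 (A = 4 - 1*(-11) = 4 + 11 = 15)
s(V, H) = 3 (s(V, H) = -8 + 11 = 3)
l(h) = -521 (l(h) = 2 + (-276 - 247) = 2 - 523 = -521)
t = 74529 (t = (3 - 276)² = (-273)² = 74529)
l(675) - t = -521 - 1*74529 = -521 - 74529 = -75050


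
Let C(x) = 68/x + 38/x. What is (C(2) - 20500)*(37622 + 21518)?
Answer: -1209235580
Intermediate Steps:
C(x) = 106/x
(C(2) - 20500)*(37622 + 21518) = (106/2 - 20500)*(37622 + 21518) = (106*(1/2) - 20500)*59140 = (53 - 20500)*59140 = -20447*59140 = -1209235580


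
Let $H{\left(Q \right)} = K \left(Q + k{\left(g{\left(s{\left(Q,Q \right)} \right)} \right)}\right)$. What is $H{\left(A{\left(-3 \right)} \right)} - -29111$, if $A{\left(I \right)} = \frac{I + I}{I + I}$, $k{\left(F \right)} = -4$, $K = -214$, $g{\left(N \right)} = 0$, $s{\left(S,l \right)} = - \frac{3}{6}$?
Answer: $29753$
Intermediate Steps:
$s{\left(S,l \right)} = - \frac{1}{2}$ ($s{\left(S,l \right)} = \left(-3\right) \frac{1}{6} = - \frac{1}{2}$)
$A{\left(I \right)} = 1$ ($A{\left(I \right)} = \frac{2 I}{2 I} = 2 I \frac{1}{2 I} = 1$)
$H{\left(Q \right)} = 856 - 214 Q$ ($H{\left(Q \right)} = - 214 \left(Q - 4\right) = - 214 \left(-4 + Q\right) = 856 - 214 Q$)
$H{\left(A{\left(-3 \right)} \right)} - -29111 = \left(856 - 214\right) - -29111 = \left(856 - 214\right) + 29111 = 642 + 29111 = 29753$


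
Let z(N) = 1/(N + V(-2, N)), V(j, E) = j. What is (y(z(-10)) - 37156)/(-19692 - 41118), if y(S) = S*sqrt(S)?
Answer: 18578/30405 + I*sqrt(3)/4378320 ≈ 0.61102 + 3.956e-7*I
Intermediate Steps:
z(N) = 1/(-2 + N) (z(N) = 1/(N - 2) = 1/(-2 + N))
y(S) = S**(3/2)
(y(z(-10)) - 37156)/(-19692 - 41118) = ((1/(-2 - 10))**(3/2) - 37156)/(-19692 - 41118) = ((1/(-12))**(3/2) - 37156)/(-60810) = ((-1/12)**(3/2) - 37156)*(-1/60810) = (-I*sqrt(3)/72 - 37156)*(-1/60810) = (-37156 - I*sqrt(3)/72)*(-1/60810) = 18578/30405 + I*sqrt(3)/4378320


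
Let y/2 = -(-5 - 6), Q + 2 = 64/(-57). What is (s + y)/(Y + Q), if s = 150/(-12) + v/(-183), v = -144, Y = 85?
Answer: 71535/569374 ≈ 0.12564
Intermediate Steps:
Q = -178/57 (Q = -2 + 64/(-57) = -2 + 64*(-1/57) = -2 - 64/57 = -178/57 ≈ -3.1228)
y = 22 (y = 2*(-(-5 - 6)) = 2*(-1*(-11)) = 2*11 = 22)
s = -1429/122 (s = 150/(-12) - 144/(-183) = 150*(-1/12) - 144*(-1/183) = -25/2 + 48/61 = -1429/122 ≈ -11.713)
(s + y)/(Y + Q) = (-1429/122 + 22)/(85 - 178/57) = 1255/(122*(4667/57)) = (1255/122)*(57/4667) = 71535/569374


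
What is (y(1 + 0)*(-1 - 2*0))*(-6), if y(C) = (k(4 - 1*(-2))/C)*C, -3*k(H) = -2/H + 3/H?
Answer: -⅓ ≈ -0.33333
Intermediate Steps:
k(H) = -1/(3*H) (k(H) = -(-2/H + 3/H)/3 = -1/(3*H))
y(C) = -1/18 (y(C) = ((-1/(3*(4 - 1*(-2))))/C)*C = ((-1/(3*(4 + 2)))/C)*C = ((-⅓/6)/C)*C = ((-⅓*⅙)/C)*C = (-1/(18*C))*C = -1/18)
(y(1 + 0)*(-1 - 2*0))*(-6) = -(-1 - 2*0)/18*(-6) = -(-1 + 0)/18*(-6) = -1/18*(-1)*(-6) = (1/18)*(-6) = -⅓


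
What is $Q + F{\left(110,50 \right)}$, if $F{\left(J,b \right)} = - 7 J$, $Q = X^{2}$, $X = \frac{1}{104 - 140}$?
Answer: $- \frac{997919}{1296} \approx -770.0$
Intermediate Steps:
$X = - \frac{1}{36}$ ($X = \frac{1}{-36} = - \frac{1}{36} \approx -0.027778$)
$Q = \frac{1}{1296}$ ($Q = \left(- \frac{1}{36}\right)^{2} = \frac{1}{1296} \approx 0.0007716$)
$Q + F{\left(110,50 \right)} = \frac{1}{1296} - 770 = - \frac{997919}{1296}$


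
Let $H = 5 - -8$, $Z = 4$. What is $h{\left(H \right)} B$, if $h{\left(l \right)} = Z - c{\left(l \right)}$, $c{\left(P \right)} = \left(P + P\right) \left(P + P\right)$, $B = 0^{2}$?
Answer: $0$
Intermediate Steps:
$B = 0$
$H = 13$ ($H = 5 + 8 = 13$)
$c{\left(P \right)} = 4 P^{2}$ ($c{\left(P \right)} = 2 P 2 P = 4 P^{2}$)
$h{\left(l \right)} = 4 - 4 l^{2}$
$h{\left(H \right)} B = \left(4 - 4 \cdot 13^{2}\right) 0 = \left(4 - 676\right) 0 = \left(-672\right) 0 = 0$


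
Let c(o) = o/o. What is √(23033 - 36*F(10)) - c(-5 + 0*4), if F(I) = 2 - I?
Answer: -1 + √23321 ≈ 151.71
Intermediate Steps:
c(o) = 1
√(23033 - 36*F(10)) - c(-5 + 0*4) = √(23033 - 36*(2 - 1*10)) - 1*1 = √(23033 - 36*(2 - 10)) - 1 = √(23033 - 36*(-8)) - 1 = √(23033 + 288) - 1 = √23321 - 1 = -1 + √23321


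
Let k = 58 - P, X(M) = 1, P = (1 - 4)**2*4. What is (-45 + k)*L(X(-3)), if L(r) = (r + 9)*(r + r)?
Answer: -460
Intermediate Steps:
P = 36 (P = (-3)**2*4 = 9*4 = 36)
L(r) = 2*r*(9 + r) (L(r) = (9 + r)*(2*r) = 2*r*(9 + r))
k = 22 (k = 58 - 1*36 = 58 - 36 = 22)
(-45 + k)*L(X(-3)) = (-45 + 22)*(2*1*(9 + 1)) = -46*10 = -23*20 = -460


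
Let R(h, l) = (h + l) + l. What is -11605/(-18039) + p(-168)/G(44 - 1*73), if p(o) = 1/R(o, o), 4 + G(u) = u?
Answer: 9192019/14286888 ≈ 0.64339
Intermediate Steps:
R(h, l) = h + 2*l
G(u) = -4 + u
p(o) = 1/(3*o) (p(o) = 1/(o + 2*o) = 1/(3*o))
-11605/(-18039) + p(-168)/G(44 - 1*73) = -11605/(-18039) + ((⅓)/(-168))/(-4 + (44 - 1*73)) = -11605*(-1/18039) + ((⅓)*(-1/168))/(-4 + (44 - 73)) = 11605/18039 - 1/(504*(-4 - 29)) = 11605/18039 - 1/504/(-33) = 11605/18039 - 1/504*(-1/33) = 11605/18039 + 1/16632 = 9192019/14286888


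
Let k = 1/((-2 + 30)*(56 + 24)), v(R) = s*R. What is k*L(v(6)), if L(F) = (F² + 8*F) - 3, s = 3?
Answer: 93/448 ≈ 0.20759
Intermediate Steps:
v(R) = 3*R
L(F) = -3 + F² + 8*F
k = 1/2240 (k = 1/(28*80) = 1/2240 ≈ 0.00044643)
k*L(v(6)) = (-3 + (3*6)² + 8*(3*6))/2240 = (-3 + 18² + 8*18)/2240 = (-3 + 324 + 144)/2240 = (1/2240)*465 = 93/448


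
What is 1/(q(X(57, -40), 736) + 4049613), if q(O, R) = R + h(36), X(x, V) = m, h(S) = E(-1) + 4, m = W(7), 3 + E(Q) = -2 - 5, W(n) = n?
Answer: 1/4050343 ≈ 2.4689e-7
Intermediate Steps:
E(Q) = -10 (E(Q) = -3 + (-2 - 5) = -3 - 7 = -10)
m = 7
h(S) = -6 (h(S) = -10 + 4 = -6)
X(x, V) = 7
q(O, R) = -6 + R (q(O, R) = R - 6 = -6 + R)
1/(q(X(57, -40), 736) + 4049613) = 1/((-6 + 736) + 4049613) = 1/(730 + 4049613) = 1/4050343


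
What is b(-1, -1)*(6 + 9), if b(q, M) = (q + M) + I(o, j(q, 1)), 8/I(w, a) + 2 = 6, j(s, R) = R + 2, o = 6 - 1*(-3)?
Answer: 0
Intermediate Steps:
o = 9 (o = 6 + 3 = 9)
j(s, R) = 2 + R
I(w, a) = 2 (I(w, a) = 8/(-2 + 6) = 8/4 = 8*(1/4) = 2)
b(q, M) = 2 + M + q (b(q, M) = (q + M) + 2 = (M + q) + 2 = 2 + M + q)
b(-1, -1)*(6 + 9) = (2 - 1 - 1)*(6 + 9) = 0*15 = 0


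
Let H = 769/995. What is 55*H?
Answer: 8459/199 ≈ 42.508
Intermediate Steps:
H = 769/995 (H = 769*(1/995) = 769/995 ≈ 0.77286)
55*H = 55*(769/995) = 8459/199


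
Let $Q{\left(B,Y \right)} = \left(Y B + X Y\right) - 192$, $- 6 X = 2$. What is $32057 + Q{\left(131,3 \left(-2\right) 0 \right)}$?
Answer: $31865$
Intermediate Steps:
$X = - \frac{1}{3}$ ($X = \left(- \frac{1}{6}\right) 2 = - \frac{1}{3} \approx -0.33333$)
$Q{\left(B,Y \right)} = -192 - \frac{Y}{3} + B Y$ ($Q{\left(B,Y \right)} = \left(Y B - \frac{Y}{3}\right) - 192 = \left(B Y - \frac{Y}{3}\right) - 192 = \left(- \frac{Y}{3} + B Y\right) - 192 = -192 - \frac{Y}{3} + B Y$)
$32057 + Q{\left(131,3 \left(-2\right) 0 \right)} = 32057 - \left(192 - \frac{392}{3} \cdot 3 \left(-2\right) 0\right) = 32057 - \left(192 - \left(-784\right) 0\right) = 32057 - 192 = 31865$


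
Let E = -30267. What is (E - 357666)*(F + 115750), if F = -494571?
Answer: 146957166993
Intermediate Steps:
(E - 357666)*(F + 115750) = (-30267 - 357666)*(-494571 + 115750) = -387933*(-378821) = 146957166993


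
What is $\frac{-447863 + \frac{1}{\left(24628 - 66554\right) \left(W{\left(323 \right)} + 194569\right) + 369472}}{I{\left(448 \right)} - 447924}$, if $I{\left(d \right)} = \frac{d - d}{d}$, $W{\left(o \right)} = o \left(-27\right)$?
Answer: $\frac{3489521777000689}{3489997058121024} \approx 0.99986$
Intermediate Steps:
$W{\left(o \right)} = - 27 o$
$I{\left(d \right)} = 0$ ($I{\left(d \right)} = \frac{0}{d} = 0$)
$\frac{-447863 + \frac{1}{\left(24628 - 66554\right) \left(W{\left(323 \right)} + 194569\right) + 369472}}{I{\left(448 \right)} - 447924} = \frac{-447863 + \frac{1}{\left(24628 - 66554\right) \left(\left(-27\right) 323 + 194569\right) + 369472}}{0 - 447924} = \frac{-447863 + \frac{1}{- 41926 \left(-8721 + 194569\right) + 369472}}{-447924} = \left(-447863 + \frac{1}{\left(-41926\right) 185848 + 369472}\right) \left(- \frac{1}{447924}\right) = \left(-447863 + \frac{1}{-7791863248 + 369472}\right) \left(- \frac{1}{447924}\right) = \left(-447863 + \frac{1}{-7791493776}\right) \left(- \frac{1}{447924}\right) = \left(-447863 - \frac{1}{7791493776}\right) \left(- \frac{1}{447924}\right) = \left(- \frac{3489521777000689}{7791493776}\right) \left(- \frac{1}{447924}\right) = \frac{3489521777000689}{3489997058121024}$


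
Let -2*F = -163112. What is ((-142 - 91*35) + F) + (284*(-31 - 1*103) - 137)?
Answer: 40036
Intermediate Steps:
F = 81556 (F = -1/2*(-163112) = 81556)
((-142 - 91*35) + F) + (284*(-31 - 1*103) - 137) = ((-142 - 91*35) + 81556) + (284*(-31 - 1*103) - 137) = ((-142 - 3185) + 81556) + (284*(-31 - 103) - 137) = (-3327 + 81556) + (284*(-134) - 137) = 78229 + (-38056 - 137) = 78229 - 38193 = 40036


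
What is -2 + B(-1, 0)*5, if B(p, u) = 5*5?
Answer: 123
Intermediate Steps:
B(p, u) = 25
-2 + B(-1, 0)*5 = -2 + 25*5 = -2 + 125 = 123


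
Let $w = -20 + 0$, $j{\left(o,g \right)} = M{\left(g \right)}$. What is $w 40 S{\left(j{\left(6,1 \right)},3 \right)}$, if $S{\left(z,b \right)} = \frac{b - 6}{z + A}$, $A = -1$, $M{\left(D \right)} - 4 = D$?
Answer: $600$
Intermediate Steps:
$M{\left(D \right)} = 4 + D$
$j{\left(o,g \right)} = 4 + g$
$w = -20$
$S{\left(z,b \right)} = \frac{-6 + b}{-1 + z}$ ($S{\left(z,b \right)} = \frac{b - 6}{z - 1} = \frac{-6 + b}{-1 + z}$)
$w 40 S{\left(j{\left(6,1 \right)},3 \right)} = \left(-20\right) 40 \frac{-6 + 3}{-1 + \left(4 + 1\right)} = - 800 \frac{1}{-1 + 5} \left(-3\right) = - 800 \cdot \frac{1}{4} \left(-3\right) = \left(-800\right) \left(- \frac{3}{4}\right) = 600$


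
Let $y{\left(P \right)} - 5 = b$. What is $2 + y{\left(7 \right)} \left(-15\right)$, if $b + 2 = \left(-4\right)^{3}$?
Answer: $917$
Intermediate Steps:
$b = -66$ ($b = -2 + \left(-4\right)^{3} = -2 - 64 = -66$)
$y{\left(P \right)} = -61$ ($y{\left(P \right)} = 5 - 66 = -61$)
$2 + y{\left(7 \right)} \left(-15\right) = 2 - -915 = 2 + 915 = 917$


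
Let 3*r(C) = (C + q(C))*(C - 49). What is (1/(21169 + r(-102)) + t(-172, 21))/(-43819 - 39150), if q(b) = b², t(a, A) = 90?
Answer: -44762849/41265876685 ≈ -0.0010847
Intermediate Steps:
r(C) = (-49 + C)*(C + C²)/3 (r(C) = ((C + C²)*(C - 49))/3 = ((C + C²)*(-49 + C))/3 = ((-49 + C)*(C + C²))/3 = (-49 + C)*(C + C²)/3)
(1/(21169 + r(-102)) + t(-172, 21))/(-43819 - 39150) = (1/(21169 + (⅓)*(-102)*(-49 + (-102)² - 48*(-102))) + 90)/(-43819 - 39150) = (1/(21169 + (⅓)*(-102)*(-49 + 10404 + 4896)) + 90)/(-82969) = (1/(21169 + (⅓)*(-102)*15251) + 90)*(-1/82969) = (1/(21169 - 518534) + 90)*(-1/82969) = (1/(-497365) + 90)*(-1/82969) = (-1/497365 + 90)*(-1/82969) = (44762849/497365)*(-1/82969) = -44762849/41265876685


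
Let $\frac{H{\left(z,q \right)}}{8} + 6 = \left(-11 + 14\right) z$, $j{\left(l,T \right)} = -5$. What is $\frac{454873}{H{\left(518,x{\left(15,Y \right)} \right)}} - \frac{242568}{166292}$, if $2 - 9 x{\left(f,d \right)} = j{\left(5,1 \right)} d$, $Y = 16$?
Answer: $\frac{18159444701}{514840032} \approx 35.272$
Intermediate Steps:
$x{\left(f,d \right)} = \frac{2}{9} + \frac{5 d}{9}$ ($x{\left(f,d \right)} = \frac{2}{9} - \frac{\left(-5\right) d}{9} = \frac{2}{9} + \frac{5 d}{9}$)
$H{\left(z,q \right)} = -48 + 24 z$ ($H{\left(z,q \right)} = -48 + 8 \left(-11 + 14\right) z = -48 + 8 \cdot 3 z = -48 + 24 z$)
$\frac{454873}{H{\left(518,x{\left(15,Y \right)} \right)}} - \frac{242568}{166292} = \frac{454873}{-48 + 24 \cdot 518} - \frac{242568}{166292} = \frac{454873}{-48 + 12432} - \frac{60642}{41573} = \frac{454873}{12384} - \frac{60642}{41573} = \frac{18159444701}{514840032}$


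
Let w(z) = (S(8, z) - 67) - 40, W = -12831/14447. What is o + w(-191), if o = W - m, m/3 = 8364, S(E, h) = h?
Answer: -366822161/14447 ≈ -25391.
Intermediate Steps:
W = -12831/14447 (W = -12831*1/14447 = -12831/14447 ≈ -0.88814)
m = 25092 (m = 3*8364 = 25092)
w(z) = -107 + z (w(z) = (z - 67) - 40 = (-67 + z) - 40 = -107 + z)
o = -362516955/14447 (o = -12831/14447 - 1*25092 = -12831/14447 - 25092 = -362516955/14447 ≈ -25093.)
o + w(-191) = -362516955/14447 + (-107 - 191) = -362516955/14447 - 298 = -366822161/14447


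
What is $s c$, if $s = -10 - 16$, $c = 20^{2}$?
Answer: $-10400$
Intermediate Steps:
$c = 400$
$s = -26$ ($s = -10 - 16 = -26$)
$s c = \left(-26\right) 400 = -10400$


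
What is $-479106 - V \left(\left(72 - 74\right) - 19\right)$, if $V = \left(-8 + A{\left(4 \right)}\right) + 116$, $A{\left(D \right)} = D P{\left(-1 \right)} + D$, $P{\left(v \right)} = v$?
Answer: $-476838$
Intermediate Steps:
$A{\left(D \right)} = 0$ ($A{\left(D \right)} = D \left(-1\right) + D = - D + D = 0$)
$V = 108$ ($V = \left(-8 + 0\right) + 116 = -8 + 116 = 108$)
$-479106 - V \left(\left(72 - 74\right) - 19\right) = -479106 - 108 \left(\left(72 - 74\right) - 19\right) = -479106 - 108 \left(-2 - 19\right) = -479106 - 108 \left(-21\right) = -479106 - -2268 = -479106 + 2268 = -476838$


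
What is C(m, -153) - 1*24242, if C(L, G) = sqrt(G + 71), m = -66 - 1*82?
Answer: -24242 + I*sqrt(82) ≈ -24242.0 + 9.0554*I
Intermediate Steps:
m = -148 (m = -66 - 82 = -148)
C(L, G) = sqrt(71 + G)
C(m, -153) - 1*24242 = sqrt(71 - 153) - 1*24242 = sqrt(-82) - 24242 = I*sqrt(82) - 24242 = -24242 + I*sqrt(82)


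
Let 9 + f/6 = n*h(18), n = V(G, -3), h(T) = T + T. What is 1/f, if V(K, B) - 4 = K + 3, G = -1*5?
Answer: 1/378 ≈ 0.0026455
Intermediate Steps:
G = -5
h(T) = 2*T
V(K, B) = 7 + K (V(K, B) = 4 + (K + 3) = 4 + (3 + K) = 7 + K)
n = 2 (n = 7 - 5 = 2)
f = 378 (f = -54 + 6*(2*(2*18)) = -54 + 6*(2*36) = -54 + 6*72 = -54 + 432 = 378)
1/f = 1/378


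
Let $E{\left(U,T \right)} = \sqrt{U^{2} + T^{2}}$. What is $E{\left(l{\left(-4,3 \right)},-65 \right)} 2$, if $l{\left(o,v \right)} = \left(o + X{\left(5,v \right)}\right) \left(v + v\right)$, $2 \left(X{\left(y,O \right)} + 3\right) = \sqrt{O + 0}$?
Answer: $4 \sqrt{1504 - 63 \sqrt{3}} \approx 149.39$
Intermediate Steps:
$X{\left(y,O \right)} = -3 + \frac{\sqrt{O}}{2}$ ($X{\left(y,O \right)} = -3 + \frac{\sqrt{O + 0}}{2} = -3 + \frac{\sqrt{O}}{2}$)
$l{\left(o,v \right)} = 2 v \left(-3 + o + \frac{\sqrt{v}}{2}\right)$ ($l{\left(o,v \right)} = \left(o + \left(-3 + \frac{\sqrt{v}}{2}\right)\right) \left(v + v\right) = \left(-3 + o + \frac{\sqrt{v}}{2}\right) 2 v = 2 v \left(-3 + o + \frac{\sqrt{v}}{2}\right)$)
$E{\left(U,T \right)} = \sqrt{T^{2} + U^{2}}$
$E{\left(l{\left(-4,3 \right)},-65 \right)} 2 = \sqrt{\left(-65\right)^{2} + \left(3 \left(-6 + \sqrt{3} + 2 \left(-4\right)\right)\right)^{2}} \cdot 2 = \sqrt{4225 + \left(3 \left(-6 + \sqrt{3} - 8\right)\right)^{2}} \cdot 2 = \sqrt{4225 + \left(3 \left(-14 + \sqrt{3}\right)\right)^{2}} \cdot 2 = \sqrt{4225 + \left(-42 + 3 \sqrt{3}\right)^{2}} \cdot 2 = 2 \sqrt{4225 + \left(-42 + 3 \sqrt{3}\right)^{2}}$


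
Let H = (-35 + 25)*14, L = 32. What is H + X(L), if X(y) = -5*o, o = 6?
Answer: -170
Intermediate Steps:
X(y) = -30 (X(y) = -5*6 = -30)
H = -140 (H = -10*14 = -140)
H + X(L) = -140 - 30 = -170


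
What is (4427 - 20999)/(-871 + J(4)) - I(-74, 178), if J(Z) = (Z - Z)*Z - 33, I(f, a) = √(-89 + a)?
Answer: 4143/226 - √89 ≈ 8.8979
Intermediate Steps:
J(Z) = -33 (J(Z) = 0*Z - 33 = 0 - 33 = -33)
(4427 - 20999)/(-871 + J(4)) - I(-74, 178) = (4427 - 20999)/(-871 - 33) - √(-89 + 178) = -16572/(-904) - √89 = -16572*(-1/904) - √89 = 4143/226 - √89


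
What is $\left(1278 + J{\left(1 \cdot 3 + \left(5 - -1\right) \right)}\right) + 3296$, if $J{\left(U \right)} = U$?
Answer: $4583$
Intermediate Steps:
$\left(1278 + J{\left(1 \cdot 3 + \left(5 - -1\right) \right)}\right) + 3296 = \left(1278 + \left(1 \cdot 3 + \left(5 - -1\right)\right)\right) + 3296 = \left(1278 + \left(3 + \left(5 + 1\right)\right)\right) + 3296 = \left(1278 + \left(3 + 6\right)\right) + 3296 = \left(1278 + 9\right) + 3296 = 1287 + 3296 = 4583$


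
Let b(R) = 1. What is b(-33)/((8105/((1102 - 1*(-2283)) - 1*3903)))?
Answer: -518/8105 ≈ -0.063911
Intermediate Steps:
b(-33)/((8105/((1102 - 1*(-2283)) - 1*3903))) = 1/(8105/((1102 - 1*(-2283)) - 1*3903)) = 1/(8105/((1102 + 2283) - 3903)) = 1/(8105/(3385 - 3903)) = 1/(8105/(-518)) = 1/(8105*(-1/518)) = 1/(-8105/518) = 1*(-518/8105) = -518/8105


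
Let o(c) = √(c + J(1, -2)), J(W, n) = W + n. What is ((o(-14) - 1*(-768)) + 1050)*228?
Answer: 414504 + 228*I*√15 ≈ 4.145e+5 + 883.04*I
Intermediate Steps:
o(c) = √(-1 + c) (o(c) = √(c + (1 - 2)) = √(c - 1) = √(-1 + c))
((o(-14) - 1*(-768)) + 1050)*228 = ((√(-1 - 14) - 1*(-768)) + 1050)*228 = ((√(-15) + 768) + 1050)*228 = ((I*√15 + 768) + 1050)*228 = ((768 + I*√15) + 1050)*228 = (1818 + I*√15)*228 = 414504 + 228*I*√15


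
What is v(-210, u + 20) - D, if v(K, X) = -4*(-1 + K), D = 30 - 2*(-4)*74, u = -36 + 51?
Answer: 222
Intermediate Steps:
u = 15
D = 622 (D = 30 + 8*74 = 30 + 592 = 622)
v(K, X) = 4 - 4*K
v(-210, u + 20) - D = (4 - 4*(-210)) - 1*622 = (4 + 840) - 622 = 844 - 622 = 222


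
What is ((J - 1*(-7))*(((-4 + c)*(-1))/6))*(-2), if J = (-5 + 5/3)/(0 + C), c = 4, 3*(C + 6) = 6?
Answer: 0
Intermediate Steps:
C = -4 (C = -6 + (1/3)*6 = -6 + 2 = -4)
J = 5/6 (J = (-5 + 5/3)/(0 - 4) = (-5 + 5*(1/3))/(-4) = (-5 + 5/3)*(-1/4) = -10/3*(-1/4) = 5/6 ≈ 0.83333)
((J - 1*(-7))*(((-4 + c)*(-1))/6))*(-2) = ((5/6 - 1*(-7))*(((-4 + 4)*(-1))/6))*(-2) = ((5/6 + 7)*((0*(-1))*(1/6)))*(-2) = (47*(0*(1/6))/6)*(-2) = ((47/6)*0)*(-2) = 0*(-2) = 0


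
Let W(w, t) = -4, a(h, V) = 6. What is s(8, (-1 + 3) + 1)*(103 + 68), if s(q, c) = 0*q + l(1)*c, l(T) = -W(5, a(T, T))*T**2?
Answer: 2052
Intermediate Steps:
l(T) = 4*T**2 (l(T) = -(-4)*T**2 = 4*T**2)
s(q, c) = 4*c (s(q, c) = 0*q + (4*1**2)*c = 0 + (4*1)*c = 0 + 4*c = 4*c)
s(8, (-1 + 3) + 1)*(103 + 68) = (4*((-1 + 3) + 1))*(103 + 68) = (4*(2 + 1))*171 = (4*3)*171 = 12*171 = 2052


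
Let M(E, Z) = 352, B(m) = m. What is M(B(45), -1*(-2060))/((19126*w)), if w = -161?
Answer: -176/1539643 ≈ -0.00011431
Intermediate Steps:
M(B(45), -1*(-2060))/((19126*w)) = 352/((19126*(-161))) = 352/(-3079286) = 352*(-1/3079286) = -176/1539643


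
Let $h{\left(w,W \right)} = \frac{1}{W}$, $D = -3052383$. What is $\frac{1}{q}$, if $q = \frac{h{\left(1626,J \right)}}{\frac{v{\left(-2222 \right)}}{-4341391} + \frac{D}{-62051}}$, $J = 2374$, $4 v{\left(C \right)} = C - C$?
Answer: $\frac{7246357242}{62051} \approx 1.1678 \cdot 10^{5}$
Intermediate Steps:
$v{\left(C \right)} = 0$ ($v{\left(C \right)} = \frac{C - C}{4} = \frac{1}{4} \cdot 0 = 0$)
$q = \frac{62051}{7246357242}$ ($q = \frac{1}{2374 \left(\frac{0}{-4341391} - \frac{3052383}{-62051}\right)} = \frac{1}{2374 \left(0 \left(- \frac{1}{4341391}\right) - - \frac{3052383}{62051}\right)} = \frac{1}{2374 \left(0 + \frac{3052383}{62051}\right)} = \frac{1}{2374 \cdot \frac{3052383}{62051}} = \frac{1}{2374} \cdot \frac{62051}{3052383} = \frac{62051}{7246357242} \approx 8.5631 \cdot 10^{-6}$)
$\frac{1}{q} = \frac{1}{\frac{62051}{7246357242}} = \frac{7246357242}{62051}$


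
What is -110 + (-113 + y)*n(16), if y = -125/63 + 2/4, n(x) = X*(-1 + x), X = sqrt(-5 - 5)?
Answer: -110 - 72125*I*sqrt(10)/42 ≈ -110.0 - 5430.5*I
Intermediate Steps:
X = I*sqrt(10) (X = sqrt(-10) = I*sqrt(10) ≈ 3.1623*I)
n(x) = I*sqrt(10)*(-1 + x) (n(x) = (I*sqrt(10))*(-1 + x) = I*sqrt(10)*(-1 + x))
y = -187/126 (y = -125*1/63 + 2*(1/4) = -125/63 + 1/2 = -187/126 ≈ -1.4841)
-110 + (-113 + y)*n(16) = -110 + (-113 - 187/126)*(I*sqrt(10)*(-1 + 16)) = -110 - 14425*I*sqrt(10)*15/126 = -110 - 72125*I*sqrt(10)/42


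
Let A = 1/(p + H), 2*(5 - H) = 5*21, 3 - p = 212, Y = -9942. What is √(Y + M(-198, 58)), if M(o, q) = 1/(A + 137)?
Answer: I*√49104872362095/70279 ≈ 99.71*I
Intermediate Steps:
p = -209 (p = 3 - 1*212 = 3 - 212 = -209)
H = -95/2 (H = 5 - 5*21/2 = 5 - ½*105 = 5 - 105/2 = -95/2 ≈ -47.500)
A = -2/513 (A = 1/(-209 - 95/2) = 1/(-513/2) = -2/513 ≈ -0.0038986)
M(o, q) = 513/70279 (M(o, q) = 1/(-2/513 + 137) = 1/(70279/513) = 513/70279)
√(Y + M(-198, 58)) = √(-9942 + 513/70279) = √(-698713305/70279) = I*√49104872362095/70279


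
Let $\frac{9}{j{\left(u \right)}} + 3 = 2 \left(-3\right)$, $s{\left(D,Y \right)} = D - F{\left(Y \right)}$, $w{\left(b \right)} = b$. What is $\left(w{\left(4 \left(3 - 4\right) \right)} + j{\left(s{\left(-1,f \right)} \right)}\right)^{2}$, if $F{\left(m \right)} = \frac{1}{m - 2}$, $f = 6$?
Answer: $25$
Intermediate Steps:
$F{\left(m \right)} = \frac{1}{-2 + m}$
$s{\left(D,Y \right)} = D - \frac{1}{-2 + Y}$
$j{\left(u \right)} = -1$ ($j{\left(u \right)} = \frac{9}{-3 + 2 \left(-3\right)} = \frac{9}{-3 - 6} = \frac{9}{-9} = 9 \left(- \frac{1}{9}\right) = -1$)
$\left(w{\left(4 \left(3 - 4\right) \right)} + j{\left(s{\left(-1,f \right)} \right)}\right)^{2} = \left(4 \left(3 - 4\right) - 1\right)^{2} = \left(4 \left(-1\right) - 1\right)^{2} = \left(-4 - 1\right)^{2} = \left(-5\right)^{2} = 25$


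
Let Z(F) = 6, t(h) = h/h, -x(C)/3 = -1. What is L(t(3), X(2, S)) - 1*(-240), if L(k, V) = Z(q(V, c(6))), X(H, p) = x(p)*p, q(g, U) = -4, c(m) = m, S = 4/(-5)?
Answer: 246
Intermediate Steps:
S = -⅘ (S = 4*(-⅕) = -⅘ ≈ -0.80000)
x(C) = 3 (x(C) = -3*(-1) = 3)
t(h) = 1
X(H, p) = 3*p
L(k, V) = 6
L(t(3), X(2, S)) - 1*(-240) = 6 - 1*(-240) = 6 + 240 = 246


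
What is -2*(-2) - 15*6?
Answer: -86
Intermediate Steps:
-2*(-2) - 15*6 = 4 - 90 = -86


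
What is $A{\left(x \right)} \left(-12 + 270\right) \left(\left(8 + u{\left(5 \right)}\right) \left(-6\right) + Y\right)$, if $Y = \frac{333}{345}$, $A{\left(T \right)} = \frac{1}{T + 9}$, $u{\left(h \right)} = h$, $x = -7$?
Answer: $- \frac{1142811}{115} \approx -9937.5$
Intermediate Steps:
$A{\left(T \right)} = \frac{1}{9 + T}$
$Y = \frac{111}{115}$ ($Y = 333 \cdot \frac{1}{345} = \frac{111}{115} \approx 0.96522$)
$A{\left(x \right)} \left(-12 + 270\right) \left(\left(8 + u{\left(5 \right)}\right) \left(-6\right) + Y\right) = \frac{\left(-12 + 270\right) \left(\left(8 + 5\right) \left(-6\right) + \frac{111}{115}\right)}{9 - 7} = \frac{258 \left(13 \left(-6\right) + \frac{111}{115}\right)}{2} = \frac{258 \left(-78 + \frac{111}{115}\right)}{2} = \frac{258 \left(- \frac{8859}{115}\right)}{2} = \frac{1}{2} \left(- \frac{2285622}{115}\right) = - \frac{1142811}{115}$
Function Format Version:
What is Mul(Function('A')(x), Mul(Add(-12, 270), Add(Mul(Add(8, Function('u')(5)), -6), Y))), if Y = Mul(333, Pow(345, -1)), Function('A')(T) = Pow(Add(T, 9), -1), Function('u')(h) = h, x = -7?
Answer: Rational(-1142811, 115) ≈ -9937.5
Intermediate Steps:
Function('A')(T) = Pow(Add(9, T), -1)
Y = Rational(111, 115) (Y = Mul(333, Rational(1, 345)) = Rational(111, 115) ≈ 0.96522)
Mul(Function('A')(x), Mul(Add(-12, 270), Add(Mul(Add(8, Function('u')(5)), -6), Y))) = Mul(Pow(Add(9, -7), -1), Mul(Add(-12, 270), Add(Mul(Add(8, 5), -6), Rational(111, 115)))) = Mul(Pow(2, -1), Mul(258, Add(Mul(13, -6), Rational(111, 115)))) = Mul(Rational(1, 2), Mul(258, Add(-78, Rational(111, 115)))) = Mul(Rational(1, 2), Mul(258, Rational(-8859, 115))) = Mul(Rational(1, 2), Rational(-2285622, 115)) = Rational(-1142811, 115)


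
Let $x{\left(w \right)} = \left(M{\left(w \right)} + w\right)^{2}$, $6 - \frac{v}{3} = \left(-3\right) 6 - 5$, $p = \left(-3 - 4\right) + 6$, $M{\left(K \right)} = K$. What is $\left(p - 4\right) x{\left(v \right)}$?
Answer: $-151380$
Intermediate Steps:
$p = -1$ ($p = -7 + 6 = -1$)
$v = 87$ ($v = 18 - 3 \left(\left(-3\right) 6 - 5\right) = 18 - 3 \left(-18 - 5\right) = 18 - -69 = 18 + 69 = 87$)
$x{\left(w \right)} = 4 w^{2}$ ($x{\left(w \right)} = \left(w + w\right)^{2} = \left(2 w\right)^{2} = 4 w^{2}$)
$\left(p - 4\right) x{\left(v \right)} = \left(-1 - 4\right) 4 \cdot 87^{2} = \left(-1 - 4\right) 4 \cdot 7569 = \left(-5\right) 30276 = -151380$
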